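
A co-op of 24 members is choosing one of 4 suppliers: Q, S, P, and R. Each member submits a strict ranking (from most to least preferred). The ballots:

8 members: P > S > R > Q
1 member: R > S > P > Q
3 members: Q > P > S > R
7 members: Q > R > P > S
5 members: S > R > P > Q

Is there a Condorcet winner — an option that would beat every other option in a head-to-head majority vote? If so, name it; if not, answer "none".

none

Checking pairwise contests:
S beats Q 14–10.
P beats S 18–6.
R beats P 13–11.
S beats R 16–8.
Every option loses at least one head-to-head, so there is no Condorcet winner.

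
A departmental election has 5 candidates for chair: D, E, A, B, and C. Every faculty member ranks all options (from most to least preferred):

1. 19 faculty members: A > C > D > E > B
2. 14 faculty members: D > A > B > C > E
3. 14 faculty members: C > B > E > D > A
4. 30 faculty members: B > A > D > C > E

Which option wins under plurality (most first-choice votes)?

First-place votes: D 14, E 0, A 19, B 30, C 14.
B has the most first-place votes.

B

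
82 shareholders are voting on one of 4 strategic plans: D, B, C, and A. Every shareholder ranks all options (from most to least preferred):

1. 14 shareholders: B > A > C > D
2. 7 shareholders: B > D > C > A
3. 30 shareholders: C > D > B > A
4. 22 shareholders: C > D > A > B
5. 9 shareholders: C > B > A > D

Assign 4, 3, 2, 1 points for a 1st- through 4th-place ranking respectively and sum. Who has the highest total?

D: 14·1 + 7·3 + 30·3 + 22·3 + 9·1 = 200
B: 14·4 + 7·4 + 30·2 + 22·1 + 9·3 = 193
C: 14·2 + 7·2 + 30·4 + 22·4 + 9·4 = 286
A: 14·3 + 7·1 + 30·1 + 22·2 + 9·2 = 141
C has the highest Borda score (286).

C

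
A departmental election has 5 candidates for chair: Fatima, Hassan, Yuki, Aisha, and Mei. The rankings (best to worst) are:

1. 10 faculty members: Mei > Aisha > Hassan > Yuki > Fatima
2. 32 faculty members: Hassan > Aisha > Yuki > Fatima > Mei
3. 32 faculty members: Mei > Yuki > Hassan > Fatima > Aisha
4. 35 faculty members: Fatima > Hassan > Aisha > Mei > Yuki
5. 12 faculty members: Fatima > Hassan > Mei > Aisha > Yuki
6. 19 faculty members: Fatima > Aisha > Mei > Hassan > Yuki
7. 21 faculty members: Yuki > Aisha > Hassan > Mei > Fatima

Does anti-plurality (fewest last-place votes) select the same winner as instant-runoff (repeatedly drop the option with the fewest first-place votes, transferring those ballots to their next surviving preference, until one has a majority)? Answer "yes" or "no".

Anti-plurality — last-place votes: Fatima 31, Hassan 0, Yuki 66, Aisha 32, Mei 32. Winner: Hassan.
Instant-runoff — R1 Fatima 66, Hassan 32, Yuki 21, Aisha 0, Mei 42 (Aisha out); R2 Fatima 66, Hassan 32, Yuki 21, Mei 42 (Yuki out); R3 Fatima 66, Hassan 53, Mei 42 (Mei out); R4 Fatima 66, Hassan 95 (Hassan winner). Winner: Hassan.
The two methods agree.

yes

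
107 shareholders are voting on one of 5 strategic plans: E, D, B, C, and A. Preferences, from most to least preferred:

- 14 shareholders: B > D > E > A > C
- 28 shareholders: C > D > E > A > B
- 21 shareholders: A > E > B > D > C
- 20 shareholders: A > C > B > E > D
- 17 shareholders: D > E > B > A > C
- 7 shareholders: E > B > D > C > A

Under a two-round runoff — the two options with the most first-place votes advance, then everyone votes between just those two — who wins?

A

Round 1 first-place votes: E 7, D 17, B 14, C 28, A 41.
A and C advance.
Runoff: A is preferred to C by 72 voters; C by 35.
A wins the runoff.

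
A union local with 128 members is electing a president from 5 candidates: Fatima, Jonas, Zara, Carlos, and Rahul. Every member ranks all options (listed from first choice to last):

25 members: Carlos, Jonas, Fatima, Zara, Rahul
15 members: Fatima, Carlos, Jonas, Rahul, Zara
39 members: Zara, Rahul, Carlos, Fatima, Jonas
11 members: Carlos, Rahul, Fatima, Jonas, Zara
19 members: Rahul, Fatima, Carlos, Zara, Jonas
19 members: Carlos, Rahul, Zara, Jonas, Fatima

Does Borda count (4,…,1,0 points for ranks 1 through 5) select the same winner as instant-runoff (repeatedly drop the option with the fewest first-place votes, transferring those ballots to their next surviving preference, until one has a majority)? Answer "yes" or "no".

yes

Borda — scores: Fatima 228, Jonas 135, Zara 238, Carlos 381, Rahul 298. Winner: Carlos.
Instant-runoff — R1 Fatima 15, Jonas 0, Zara 39, Carlos 55, Rahul 19 (Jonas out); R2 Fatima 15, Zara 39, Carlos 55, Rahul 19 (Fatima out); R3 Zara 39, Carlos 70, Rahul 19 (Carlos winner). Winner: Carlos.
The two methods agree.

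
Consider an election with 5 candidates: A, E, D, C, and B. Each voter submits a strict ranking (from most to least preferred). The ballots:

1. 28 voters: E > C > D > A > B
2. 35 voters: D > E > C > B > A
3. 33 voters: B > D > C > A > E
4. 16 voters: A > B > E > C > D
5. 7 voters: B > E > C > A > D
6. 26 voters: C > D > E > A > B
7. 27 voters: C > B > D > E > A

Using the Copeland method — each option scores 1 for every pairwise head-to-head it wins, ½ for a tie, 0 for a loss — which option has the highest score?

C

A: loses to E, D, C, and B → score 0.
E: beats A and B; ties C; loses to D → score 2.5.
D: beats A, E, and B; loses to C → score 3.
C: beats A, D, and B; ties E → score 3.5.
B: beats A; loses to E, D, and C → score 1.
C has the best pairwise record.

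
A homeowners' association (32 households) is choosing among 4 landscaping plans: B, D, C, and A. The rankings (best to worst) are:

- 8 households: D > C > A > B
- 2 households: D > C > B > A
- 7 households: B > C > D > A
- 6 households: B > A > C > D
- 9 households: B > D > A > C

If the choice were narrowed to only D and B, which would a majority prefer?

Voters preferring D to B: 10; preferring B to D: 22.
B wins the head-to-head.

B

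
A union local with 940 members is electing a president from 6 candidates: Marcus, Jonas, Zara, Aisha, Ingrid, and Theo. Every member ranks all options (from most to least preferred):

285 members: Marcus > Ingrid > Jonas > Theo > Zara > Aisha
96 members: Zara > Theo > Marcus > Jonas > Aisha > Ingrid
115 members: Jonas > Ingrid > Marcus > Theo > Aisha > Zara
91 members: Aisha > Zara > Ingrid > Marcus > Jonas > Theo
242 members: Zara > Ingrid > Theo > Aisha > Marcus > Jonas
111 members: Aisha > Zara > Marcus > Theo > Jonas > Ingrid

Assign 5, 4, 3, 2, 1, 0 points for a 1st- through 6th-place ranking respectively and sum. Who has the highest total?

Ingrid

Marcus: 285·5 + 96·3 + 115·3 + 91·2 + 242·1 + 111·3 = 2815
Jonas: 285·3 + 96·2 + 115·5 + 91·1 + 242·0 + 111·1 = 1824
Zara: 285·1 + 96·5 + 115·0 + 91·4 + 242·5 + 111·4 = 2783
Aisha: 285·0 + 96·1 + 115·1 + 91·5 + 242·2 + 111·5 = 1705
Ingrid: 285·4 + 96·0 + 115·4 + 91·3 + 242·4 + 111·0 = 2841
Theo: 285·2 + 96·4 + 115·2 + 91·0 + 242·3 + 111·2 = 2132
Ingrid has the highest Borda score (2841).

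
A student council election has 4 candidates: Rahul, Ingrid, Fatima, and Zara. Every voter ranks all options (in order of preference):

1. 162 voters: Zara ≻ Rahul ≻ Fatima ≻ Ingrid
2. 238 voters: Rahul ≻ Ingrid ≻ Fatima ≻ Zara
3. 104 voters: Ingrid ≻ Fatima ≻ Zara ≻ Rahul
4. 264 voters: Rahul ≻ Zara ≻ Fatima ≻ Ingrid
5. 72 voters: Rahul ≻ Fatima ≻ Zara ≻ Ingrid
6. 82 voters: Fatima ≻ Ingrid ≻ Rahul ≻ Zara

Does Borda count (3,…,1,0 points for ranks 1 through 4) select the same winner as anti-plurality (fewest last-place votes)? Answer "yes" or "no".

no

Borda — scores: Rahul 2128, Ingrid 952, Fatima 1262, Zara 1190. Winner: Rahul.
Anti-plurality — last-place votes: Rahul 104, Ingrid 498, Fatima 0, Zara 320. Winner: Fatima.
The two methods disagree.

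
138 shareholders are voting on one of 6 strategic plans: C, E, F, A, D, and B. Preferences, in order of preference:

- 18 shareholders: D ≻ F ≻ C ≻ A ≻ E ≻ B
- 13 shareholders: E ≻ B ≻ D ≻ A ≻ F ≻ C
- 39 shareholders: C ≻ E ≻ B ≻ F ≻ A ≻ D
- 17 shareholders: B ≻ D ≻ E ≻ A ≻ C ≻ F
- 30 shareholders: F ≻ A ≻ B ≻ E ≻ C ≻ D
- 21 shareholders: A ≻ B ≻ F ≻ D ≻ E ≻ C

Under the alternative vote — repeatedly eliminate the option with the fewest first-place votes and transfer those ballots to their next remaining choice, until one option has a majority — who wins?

B

Round 1: C 39, E 13, F 30, A 21, D 18, B 17. Eliminate E.
Round 2: C 39, F 30, A 21, D 18, B 30. Eliminate D.
Round 3: C 39, F 48, A 21, B 30. Eliminate A.
Round 4: C 39, F 48, B 51. Eliminate C.
Round 5: F 48, B 90. B has a majority.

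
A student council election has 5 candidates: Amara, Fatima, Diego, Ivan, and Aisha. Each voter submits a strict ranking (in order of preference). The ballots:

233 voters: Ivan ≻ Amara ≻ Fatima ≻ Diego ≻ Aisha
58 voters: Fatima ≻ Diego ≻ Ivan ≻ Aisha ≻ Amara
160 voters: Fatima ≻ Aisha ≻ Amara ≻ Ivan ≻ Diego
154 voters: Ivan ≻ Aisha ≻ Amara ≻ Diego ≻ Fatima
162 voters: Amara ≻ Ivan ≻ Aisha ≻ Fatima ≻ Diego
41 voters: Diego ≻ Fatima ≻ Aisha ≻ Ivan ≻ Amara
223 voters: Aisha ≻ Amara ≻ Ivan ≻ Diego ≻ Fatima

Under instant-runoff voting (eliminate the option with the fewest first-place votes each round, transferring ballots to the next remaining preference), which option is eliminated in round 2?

Amara

Round 1: Amara 162, Fatima 218, Diego 41, Ivan 387, Aisha 223. Eliminate Diego.
Round 2: Amara 162, Fatima 259, Ivan 387, Aisha 223. Eliminate Amara.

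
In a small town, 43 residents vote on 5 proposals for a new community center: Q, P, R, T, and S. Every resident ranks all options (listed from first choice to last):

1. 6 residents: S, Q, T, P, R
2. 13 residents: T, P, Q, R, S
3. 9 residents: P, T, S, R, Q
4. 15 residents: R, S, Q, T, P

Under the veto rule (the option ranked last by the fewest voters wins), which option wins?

Last-place votes: Q 9, P 15, R 6, T 0, S 13.
T is ranked last by the fewest voters, so T wins.

T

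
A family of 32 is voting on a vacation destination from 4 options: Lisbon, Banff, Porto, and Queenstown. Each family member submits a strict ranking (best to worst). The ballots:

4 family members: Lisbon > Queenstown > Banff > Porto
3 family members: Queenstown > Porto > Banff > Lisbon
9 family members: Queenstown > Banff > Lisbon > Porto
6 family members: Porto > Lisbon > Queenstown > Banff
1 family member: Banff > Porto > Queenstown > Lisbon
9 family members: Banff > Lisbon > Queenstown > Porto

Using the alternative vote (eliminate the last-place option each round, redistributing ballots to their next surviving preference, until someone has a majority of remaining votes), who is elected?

Round 1: Lisbon 4, Banff 10, Porto 6, Queenstown 12. Eliminate Lisbon.
Round 2: Banff 10, Porto 6, Queenstown 16. Eliminate Porto.
Round 3: Banff 10, Queenstown 22. Queenstown has a majority.

Queenstown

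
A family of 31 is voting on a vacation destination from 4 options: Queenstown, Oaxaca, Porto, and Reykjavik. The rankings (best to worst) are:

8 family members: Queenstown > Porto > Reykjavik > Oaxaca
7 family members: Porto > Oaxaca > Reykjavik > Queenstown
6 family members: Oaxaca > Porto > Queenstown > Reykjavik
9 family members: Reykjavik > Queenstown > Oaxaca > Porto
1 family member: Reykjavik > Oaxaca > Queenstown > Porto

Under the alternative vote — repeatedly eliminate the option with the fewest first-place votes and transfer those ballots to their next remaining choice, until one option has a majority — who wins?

Porto

Round 1: Queenstown 8, Oaxaca 6, Porto 7, Reykjavik 10. Eliminate Oaxaca.
Round 2: Queenstown 8, Porto 13, Reykjavik 10. Eliminate Queenstown.
Round 3: Porto 21, Reykjavik 10. Porto has a majority.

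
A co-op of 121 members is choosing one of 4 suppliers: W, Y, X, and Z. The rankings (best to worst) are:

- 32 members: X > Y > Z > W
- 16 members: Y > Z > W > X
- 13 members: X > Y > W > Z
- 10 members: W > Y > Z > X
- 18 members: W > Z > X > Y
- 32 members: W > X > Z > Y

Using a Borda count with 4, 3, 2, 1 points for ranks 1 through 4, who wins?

X

W: 32·1 + 16·2 + 13·2 + 10·4 + 18·4 + 32·4 = 330
Y: 32·3 + 16·4 + 13·3 + 10·3 + 18·1 + 32·1 = 279
X: 32·4 + 16·1 + 13·4 + 10·1 + 18·2 + 32·3 = 338
Z: 32·2 + 16·3 + 13·1 + 10·2 + 18·3 + 32·2 = 263
X has the highest Borda score (338).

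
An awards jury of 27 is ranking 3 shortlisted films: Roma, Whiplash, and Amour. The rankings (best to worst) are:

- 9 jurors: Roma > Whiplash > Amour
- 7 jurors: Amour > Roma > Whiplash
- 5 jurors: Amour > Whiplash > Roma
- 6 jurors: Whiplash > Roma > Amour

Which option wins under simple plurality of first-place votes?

Amour

First-place votes: Roma 9, Whiplash 6, Amour 12.
Amour has the most first-place votes.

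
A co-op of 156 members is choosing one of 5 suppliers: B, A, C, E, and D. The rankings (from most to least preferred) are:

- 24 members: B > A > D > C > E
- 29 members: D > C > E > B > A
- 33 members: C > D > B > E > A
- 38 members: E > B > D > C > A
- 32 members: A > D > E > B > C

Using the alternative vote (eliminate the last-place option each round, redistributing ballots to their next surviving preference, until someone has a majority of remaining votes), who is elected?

Round 1: B 24, A 32, C 33, E 38, D 29. Eliminate B.
Round 2: A 56, C 33, E 38, D 29. Eliminate D.
Round 3: A 56, C 62, E 38. Eliminate E.
Round 4: A 56, C 100. C has a majority.

C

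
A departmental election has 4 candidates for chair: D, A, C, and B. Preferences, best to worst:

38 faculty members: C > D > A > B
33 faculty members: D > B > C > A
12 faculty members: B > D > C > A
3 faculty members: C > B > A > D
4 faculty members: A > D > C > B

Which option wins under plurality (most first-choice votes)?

First-place votes: D 33, A 4, C 41, B 12.
C has the most first-place votes.

C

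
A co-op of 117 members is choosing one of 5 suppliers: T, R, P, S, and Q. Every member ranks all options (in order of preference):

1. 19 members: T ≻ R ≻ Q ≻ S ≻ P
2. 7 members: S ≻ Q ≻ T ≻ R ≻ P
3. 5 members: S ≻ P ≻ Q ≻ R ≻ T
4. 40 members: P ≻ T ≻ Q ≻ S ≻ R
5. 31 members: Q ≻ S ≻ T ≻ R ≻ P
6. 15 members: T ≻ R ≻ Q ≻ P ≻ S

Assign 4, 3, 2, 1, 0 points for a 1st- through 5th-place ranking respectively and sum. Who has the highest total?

T: 19·4 + 7·2 + 5·0 + 40·3 + 31·2 + 15·4 = 332
R: 19·3 + 7·1 + 5·1 + 40·0 + 31·1 + 15·3 = 145
P: 19·0 + 7·0 + 5·3 + 40·4 + 31·0 + 15·1 = 190
S: 19·1 + 7·4 + 5·4 + 40·1 + 31·3 + 15·0 = 200
Q: 19·2 + 7·3 + 5·2 + 40·2 + 31·4 + 15·2 = 303
T has the highest Borda score (332).

T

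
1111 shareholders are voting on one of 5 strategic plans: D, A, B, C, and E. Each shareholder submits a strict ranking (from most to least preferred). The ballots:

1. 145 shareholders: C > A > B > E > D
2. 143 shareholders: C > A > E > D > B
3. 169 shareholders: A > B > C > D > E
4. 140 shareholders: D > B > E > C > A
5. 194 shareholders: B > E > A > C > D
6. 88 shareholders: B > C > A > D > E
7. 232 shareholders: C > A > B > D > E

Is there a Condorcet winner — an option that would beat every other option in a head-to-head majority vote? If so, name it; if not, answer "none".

none

Checking pairwise contests:
A beats D 971–140.
C beats A 748–363.
A beats B 689–422.
B beats C 591–520.
D beats E 629–482.
Every option loses at least one head-to-head, so there is no Condorcet winner.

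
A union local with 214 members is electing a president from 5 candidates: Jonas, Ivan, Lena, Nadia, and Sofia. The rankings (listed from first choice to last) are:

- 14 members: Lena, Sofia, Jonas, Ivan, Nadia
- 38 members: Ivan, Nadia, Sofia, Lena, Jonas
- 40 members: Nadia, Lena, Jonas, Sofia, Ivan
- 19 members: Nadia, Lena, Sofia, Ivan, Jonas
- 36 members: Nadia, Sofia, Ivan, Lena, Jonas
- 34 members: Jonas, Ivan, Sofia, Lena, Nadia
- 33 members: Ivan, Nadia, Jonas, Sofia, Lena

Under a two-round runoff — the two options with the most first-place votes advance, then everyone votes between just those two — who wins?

Round 1 first-place votes: Jonas 34, Ivan 71, Lena 14, Nadia 95, Sofia 0.
Nadia and Ivan advance.
Runoff: Nadia is preferred to Ivan by 95 voters; Ivan by 119.
Ivan wins the runoff.

Ivan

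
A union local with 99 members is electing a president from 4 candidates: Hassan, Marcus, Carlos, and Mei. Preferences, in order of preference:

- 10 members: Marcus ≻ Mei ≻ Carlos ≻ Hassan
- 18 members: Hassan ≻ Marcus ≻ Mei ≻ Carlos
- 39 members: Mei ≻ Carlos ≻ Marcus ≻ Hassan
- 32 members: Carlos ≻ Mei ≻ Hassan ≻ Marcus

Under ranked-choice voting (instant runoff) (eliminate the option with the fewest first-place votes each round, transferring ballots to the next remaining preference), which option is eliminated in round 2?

Round 1: Hassan 18, Marcus 10, Carlos 32, Mei 39. Eliminate Marcus.
Round 2: Hassan 18, Carlos 32, Mei 49. Eliminate Hassan.

Hassan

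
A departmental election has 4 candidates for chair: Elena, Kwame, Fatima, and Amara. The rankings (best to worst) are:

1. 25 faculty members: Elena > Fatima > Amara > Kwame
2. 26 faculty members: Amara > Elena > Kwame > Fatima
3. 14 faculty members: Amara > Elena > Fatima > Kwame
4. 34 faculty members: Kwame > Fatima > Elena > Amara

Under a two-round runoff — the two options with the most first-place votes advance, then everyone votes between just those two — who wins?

Round 1 first-place votes: Elena 25, Kwame 34, Fatima 0, Amara 40.
Amara and Kwame advance.
Runoff: Amara is preferred to Kwame by 65 voters; Kwame by 34.
Amara wins the runoff.

Amara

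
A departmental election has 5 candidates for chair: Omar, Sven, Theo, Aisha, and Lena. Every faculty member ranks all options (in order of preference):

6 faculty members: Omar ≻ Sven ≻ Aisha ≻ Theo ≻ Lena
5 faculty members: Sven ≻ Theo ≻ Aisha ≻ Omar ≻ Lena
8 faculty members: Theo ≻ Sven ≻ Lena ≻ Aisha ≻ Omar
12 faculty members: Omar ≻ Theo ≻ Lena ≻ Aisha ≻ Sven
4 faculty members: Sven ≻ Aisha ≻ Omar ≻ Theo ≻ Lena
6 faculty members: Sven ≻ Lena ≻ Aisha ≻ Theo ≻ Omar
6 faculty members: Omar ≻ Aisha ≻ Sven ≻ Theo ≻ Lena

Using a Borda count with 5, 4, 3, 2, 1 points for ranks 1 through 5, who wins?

Sven

Omar: 6·5 + 5·2 + 8·1 + 12·5 + 4·3 + 6·1 + 6·5 = 156
Sven: 6·4 + 5·5 + 8·4 + 12·1 + 4·5 + 6·5 + 6·3 = 161
Theo: 6·2 + 5·4 + 8·5 + 12·4 + 4·2 + 6·2 + 6·2 = 152
Aisha: 6·3 + 5·3 + 8·2 + 12·2 + 4·4 + 6·3 + 6·4 = 131
Lena: 6·1 + 5·1 + 8·3 + 12·3 + 4·1 + 6·4 + 6·1 = 105
Sven has the highest Borda score (161).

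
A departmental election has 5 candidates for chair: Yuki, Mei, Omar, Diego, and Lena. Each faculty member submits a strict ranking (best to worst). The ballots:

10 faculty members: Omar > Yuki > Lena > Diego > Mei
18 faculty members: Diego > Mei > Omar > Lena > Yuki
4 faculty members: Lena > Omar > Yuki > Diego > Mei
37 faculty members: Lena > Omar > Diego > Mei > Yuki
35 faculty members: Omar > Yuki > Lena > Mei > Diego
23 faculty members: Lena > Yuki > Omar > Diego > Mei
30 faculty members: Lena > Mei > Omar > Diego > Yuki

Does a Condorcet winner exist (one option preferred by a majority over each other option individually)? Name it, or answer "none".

Lena vs Yuki: 112–45 for Lena.
Lena vs Mei: 139–18 for Lena.
Lena vs Omar: 94–63 for Lena.
Lena vs Diego: 139–18 for Lena.
Lena beats every other option head-to-head.

Lena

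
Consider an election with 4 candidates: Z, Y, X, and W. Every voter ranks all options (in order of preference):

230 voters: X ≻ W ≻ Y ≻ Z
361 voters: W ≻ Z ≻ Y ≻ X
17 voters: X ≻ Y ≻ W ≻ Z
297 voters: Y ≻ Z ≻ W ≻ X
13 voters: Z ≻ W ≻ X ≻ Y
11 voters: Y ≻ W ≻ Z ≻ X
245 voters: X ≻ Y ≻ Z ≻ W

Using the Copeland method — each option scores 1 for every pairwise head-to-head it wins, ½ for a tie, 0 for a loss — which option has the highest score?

Z: beats X; loses to Y and W → score 1.
Y: beats Z and X; loses to W → score 2.
X: loses to Z, Y, and W → score 0.
W: beats Z, Y, and X → score 3.
W has the best pairwise record.

W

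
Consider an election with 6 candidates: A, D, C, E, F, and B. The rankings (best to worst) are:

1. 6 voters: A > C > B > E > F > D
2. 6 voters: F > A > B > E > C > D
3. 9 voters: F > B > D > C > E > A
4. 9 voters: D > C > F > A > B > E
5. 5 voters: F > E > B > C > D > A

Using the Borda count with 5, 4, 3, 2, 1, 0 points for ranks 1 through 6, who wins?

A: 6·5 + 6·4 + 9·0 + 9·2 + 5·0 = 72
D: 6·0 + 6·0 + 9·3 + 9·5 + 5·1 = 77
C: 6·4 + 6·1 + 9·2 + 9·4 + 5·2 = 94
E: 6·2 + 6·2 + 9·1 + 9·0 + 5·4 = 53
F: 6·1 + 6·5 + 9·5 + 9·3 + 5·5 = 133
B: 6·3 + 6·3 + 9·4 + 9·1 + 5·3 = 96
F has the highest Borda score (133).

F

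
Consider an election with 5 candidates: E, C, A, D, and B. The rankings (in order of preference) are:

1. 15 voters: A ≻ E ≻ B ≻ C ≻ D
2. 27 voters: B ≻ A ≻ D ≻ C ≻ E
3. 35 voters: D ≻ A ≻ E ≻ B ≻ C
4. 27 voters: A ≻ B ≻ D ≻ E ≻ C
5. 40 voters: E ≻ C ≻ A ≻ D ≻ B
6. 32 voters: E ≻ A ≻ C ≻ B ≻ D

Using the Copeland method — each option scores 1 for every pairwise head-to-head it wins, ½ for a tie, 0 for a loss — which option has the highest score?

A

E: beats C and B; loses to A and D → score 2.
C: loses to E, A, D, and B → score 0.
A: beats E, C, D, and B → score 4.
D: beats E and C; loses to A and B → score 2.
B: beats C and D; loses to E and A → score 2.
A has the best pairwise record.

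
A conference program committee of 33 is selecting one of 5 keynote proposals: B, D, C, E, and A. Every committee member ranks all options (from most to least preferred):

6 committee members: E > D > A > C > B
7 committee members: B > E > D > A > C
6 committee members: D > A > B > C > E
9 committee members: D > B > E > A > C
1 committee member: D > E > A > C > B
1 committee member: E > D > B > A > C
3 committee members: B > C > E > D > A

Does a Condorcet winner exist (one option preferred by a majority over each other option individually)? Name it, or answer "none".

Checking pairwise contests:
D beats B 23–10.
E beats D 17–16.
B beats C 26–7.
B beats E 25–8.
B beats A 20–13.
Every option loses at least one head-to-head, so there is no Condorcet winner.

none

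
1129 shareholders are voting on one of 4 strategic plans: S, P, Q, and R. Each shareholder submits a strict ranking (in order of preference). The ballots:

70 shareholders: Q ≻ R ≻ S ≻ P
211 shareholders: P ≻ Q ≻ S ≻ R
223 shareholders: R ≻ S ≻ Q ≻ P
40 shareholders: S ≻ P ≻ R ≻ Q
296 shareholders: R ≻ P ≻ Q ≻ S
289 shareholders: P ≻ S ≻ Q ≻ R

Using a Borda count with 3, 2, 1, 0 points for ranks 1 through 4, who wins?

P

S: 70·1 + 211·1 + 223·2 + 40·3 + 296·0 + 289·2 = 1425
P: 70·0 + 211·3 + 223·0 + 40·2 + 296·2 + 289·3 = 2172
Q: 70·3 + 211·2 + 223·1 + 40·0 + 296·1 + 289·1 = 1440
R: 70·2 + 211·0 + 223·3 + 40·1 + 296·3 + 289·0 = 1737
P has the highest Borda score (2172).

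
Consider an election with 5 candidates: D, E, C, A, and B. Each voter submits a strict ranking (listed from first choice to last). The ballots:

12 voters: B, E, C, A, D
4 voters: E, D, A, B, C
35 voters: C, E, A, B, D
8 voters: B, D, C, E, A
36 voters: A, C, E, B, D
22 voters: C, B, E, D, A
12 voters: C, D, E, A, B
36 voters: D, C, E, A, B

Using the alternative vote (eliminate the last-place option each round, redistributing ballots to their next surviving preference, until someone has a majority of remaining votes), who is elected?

Round 1: D 36, E 4, C 69, A 36, B 20. Eliminate E.
Round 2: D 40, C 69, A 36, B 20. Eliminate B.
Round 3: D 48, C 81, A 36. Eliminate A.
Round 4: D 48, C 117. C has a majority.

C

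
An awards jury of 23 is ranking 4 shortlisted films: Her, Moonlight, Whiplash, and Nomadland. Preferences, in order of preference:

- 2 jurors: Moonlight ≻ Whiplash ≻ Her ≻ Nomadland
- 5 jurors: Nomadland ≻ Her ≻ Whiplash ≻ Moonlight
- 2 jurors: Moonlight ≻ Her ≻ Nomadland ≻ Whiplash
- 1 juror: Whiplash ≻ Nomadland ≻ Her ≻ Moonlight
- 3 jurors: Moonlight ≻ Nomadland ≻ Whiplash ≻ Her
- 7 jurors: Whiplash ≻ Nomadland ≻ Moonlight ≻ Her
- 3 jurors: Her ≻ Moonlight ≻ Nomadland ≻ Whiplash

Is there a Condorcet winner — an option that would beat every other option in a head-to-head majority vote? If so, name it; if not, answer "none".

Nomadland vs Her: 16–7 for Nomadland.
Nomadland vs Moonlight: 13–10 for Nomadland.
Nomadland vs Whiplash: 13–10 for Nomadland.
Nomadland beats every other option head-to-head.

Nomadland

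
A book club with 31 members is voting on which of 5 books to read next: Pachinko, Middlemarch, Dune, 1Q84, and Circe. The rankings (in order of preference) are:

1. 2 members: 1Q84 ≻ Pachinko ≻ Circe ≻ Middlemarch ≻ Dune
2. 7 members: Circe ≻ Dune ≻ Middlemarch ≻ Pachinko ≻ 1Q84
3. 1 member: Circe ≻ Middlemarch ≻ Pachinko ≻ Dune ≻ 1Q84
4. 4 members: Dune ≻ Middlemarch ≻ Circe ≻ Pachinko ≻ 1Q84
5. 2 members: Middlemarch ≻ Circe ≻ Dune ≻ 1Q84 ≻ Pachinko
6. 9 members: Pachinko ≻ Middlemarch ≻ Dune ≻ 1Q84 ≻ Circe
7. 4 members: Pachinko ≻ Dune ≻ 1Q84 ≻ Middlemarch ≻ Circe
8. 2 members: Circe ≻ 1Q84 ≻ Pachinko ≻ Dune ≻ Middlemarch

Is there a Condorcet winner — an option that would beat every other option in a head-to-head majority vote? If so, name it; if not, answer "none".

none

Checking pairwise contests:
Circe beats Pachinko 16–15.
Pachinko beats Middlemarch 17–14.
Pachinko beats Dune 18–13.
Pachinko beats 1Q84 25–6.
Middlemarch beats Circe 19–12.
Every option loses at least one head-to-head, so there is no Condorcet winner.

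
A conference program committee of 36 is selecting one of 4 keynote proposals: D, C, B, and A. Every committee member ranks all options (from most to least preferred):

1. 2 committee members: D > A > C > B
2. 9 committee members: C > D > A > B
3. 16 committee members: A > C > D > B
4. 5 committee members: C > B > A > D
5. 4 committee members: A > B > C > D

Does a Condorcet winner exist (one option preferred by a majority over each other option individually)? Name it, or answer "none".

A vs D: 25–11 for A.
A vs C: 22–14 for A.
A vs B: 31–5 for A.
A beats every other option head-to-head.

A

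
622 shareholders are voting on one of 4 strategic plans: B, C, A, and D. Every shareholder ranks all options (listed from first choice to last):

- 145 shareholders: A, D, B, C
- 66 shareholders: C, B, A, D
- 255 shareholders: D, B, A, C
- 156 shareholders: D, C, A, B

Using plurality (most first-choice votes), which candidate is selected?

D

First-place votes: B 0, C 66, A 145, D 411.
D has the most first-place votes.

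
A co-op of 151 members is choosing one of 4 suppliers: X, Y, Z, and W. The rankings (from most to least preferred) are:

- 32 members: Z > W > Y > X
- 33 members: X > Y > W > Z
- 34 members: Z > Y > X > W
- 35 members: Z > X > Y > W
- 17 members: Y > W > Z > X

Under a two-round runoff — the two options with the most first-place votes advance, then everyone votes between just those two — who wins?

Round 1 first-place votes: X 33, Y 17, Z 101, W 0.
Z and X advance.
Runoff: Z is preferred to X by 118 voters; X by 33.
Z wins the runoff.

Z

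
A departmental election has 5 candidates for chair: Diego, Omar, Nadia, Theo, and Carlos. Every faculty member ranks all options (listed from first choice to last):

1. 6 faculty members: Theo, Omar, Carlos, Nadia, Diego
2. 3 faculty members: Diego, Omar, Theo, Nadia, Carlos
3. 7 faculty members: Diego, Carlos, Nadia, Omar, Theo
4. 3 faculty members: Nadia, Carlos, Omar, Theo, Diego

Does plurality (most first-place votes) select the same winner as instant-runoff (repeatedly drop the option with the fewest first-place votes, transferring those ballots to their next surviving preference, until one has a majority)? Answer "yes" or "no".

yes

Plurality — first-place votes: Diego 10, Omar 0, Nadia 3, Theo 6, Carlos 0. Winner: Diego.
Instant-runoff — R1 Diego 10, Omar 0, Nadia 3, Theo 6, Carlos 0 (Diego winner). Winner: Diego.
The two methods agree.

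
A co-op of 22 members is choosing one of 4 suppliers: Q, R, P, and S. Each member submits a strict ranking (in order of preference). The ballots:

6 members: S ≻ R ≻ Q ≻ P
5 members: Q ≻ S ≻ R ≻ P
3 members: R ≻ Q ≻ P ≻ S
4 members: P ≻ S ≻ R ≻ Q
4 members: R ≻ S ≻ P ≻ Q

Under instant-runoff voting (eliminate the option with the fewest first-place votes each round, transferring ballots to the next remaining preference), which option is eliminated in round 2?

Round 1: Q 5, R 7, P 4, S 6. Eliminate P.
Round 2: Q 5, R 7, S 10. Eliminate Q.

Q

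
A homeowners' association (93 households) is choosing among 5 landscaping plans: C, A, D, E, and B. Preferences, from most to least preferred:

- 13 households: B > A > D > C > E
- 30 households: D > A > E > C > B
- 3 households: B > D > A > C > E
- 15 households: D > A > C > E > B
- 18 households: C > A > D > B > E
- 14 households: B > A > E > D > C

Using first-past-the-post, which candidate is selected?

First-place votes: C 18, A 0, D 45, E 0, B 30.
D has the most first-place votes.

D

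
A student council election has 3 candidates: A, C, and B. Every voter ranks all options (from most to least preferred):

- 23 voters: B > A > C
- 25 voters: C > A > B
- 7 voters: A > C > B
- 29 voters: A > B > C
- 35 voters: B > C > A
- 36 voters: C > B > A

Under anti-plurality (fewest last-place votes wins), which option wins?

Last-place votes: A 71, C 52, B 32.
B is ranked last by the fewest voters, so B wins.

B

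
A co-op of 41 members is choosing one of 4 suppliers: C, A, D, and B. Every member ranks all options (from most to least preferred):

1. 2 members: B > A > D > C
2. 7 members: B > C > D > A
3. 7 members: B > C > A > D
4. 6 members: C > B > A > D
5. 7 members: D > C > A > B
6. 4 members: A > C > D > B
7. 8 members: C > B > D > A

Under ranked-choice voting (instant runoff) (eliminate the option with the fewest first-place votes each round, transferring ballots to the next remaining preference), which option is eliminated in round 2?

D

Round 1: C 14, A 4, D 7, B 16. Eliminate A.
Round 2: C 18, D 7, B 16. Eliminate D.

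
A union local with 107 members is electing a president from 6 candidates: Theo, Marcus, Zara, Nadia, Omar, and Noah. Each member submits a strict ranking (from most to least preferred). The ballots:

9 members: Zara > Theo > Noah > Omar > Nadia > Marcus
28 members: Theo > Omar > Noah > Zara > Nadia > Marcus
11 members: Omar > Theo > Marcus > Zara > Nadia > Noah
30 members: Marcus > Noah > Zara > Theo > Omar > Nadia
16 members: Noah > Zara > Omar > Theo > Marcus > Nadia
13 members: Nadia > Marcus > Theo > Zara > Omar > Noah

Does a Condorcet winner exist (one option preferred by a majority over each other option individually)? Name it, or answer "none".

none

Checking pairwise contests:
Zara beats Theo 55–52.
Theo beats Marcus 64–43.
Marcus beats Zara 54–53.
Theo beats Nadia 94–13.
Theo beats Omar 80–27.
Theo beats Noah 61–46.
Every option loses at least one head-to-head, so there is no Condorcet winner.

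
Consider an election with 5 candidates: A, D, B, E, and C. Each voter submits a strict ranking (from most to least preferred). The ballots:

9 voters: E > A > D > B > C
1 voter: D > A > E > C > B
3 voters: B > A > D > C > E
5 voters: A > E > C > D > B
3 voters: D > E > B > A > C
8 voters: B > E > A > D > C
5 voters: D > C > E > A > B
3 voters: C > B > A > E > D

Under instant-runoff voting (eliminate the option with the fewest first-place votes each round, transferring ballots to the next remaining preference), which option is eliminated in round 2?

Round 1: A 5, D 9, B 11, E 9, C 3. Eliminate C.
Round 2: A 5, D 9, B 14, E 9. Eliminate A.

A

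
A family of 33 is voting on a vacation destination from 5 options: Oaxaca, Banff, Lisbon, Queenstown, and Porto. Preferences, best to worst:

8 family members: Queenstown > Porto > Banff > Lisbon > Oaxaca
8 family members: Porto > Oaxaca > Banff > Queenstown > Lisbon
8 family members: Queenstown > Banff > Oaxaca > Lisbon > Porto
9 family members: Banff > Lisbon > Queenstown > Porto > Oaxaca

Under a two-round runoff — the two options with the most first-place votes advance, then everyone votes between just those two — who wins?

Banff

Round 1 first-place votes: Oaxaca 0, Banff 9, Lisbon 0, Queenstown 16, Porto 8.
Queenstown and Banff advance.
Runoff: Queenstown is preferred to Banff by 16 voters; Banff by 17.
Banff wins the runoff.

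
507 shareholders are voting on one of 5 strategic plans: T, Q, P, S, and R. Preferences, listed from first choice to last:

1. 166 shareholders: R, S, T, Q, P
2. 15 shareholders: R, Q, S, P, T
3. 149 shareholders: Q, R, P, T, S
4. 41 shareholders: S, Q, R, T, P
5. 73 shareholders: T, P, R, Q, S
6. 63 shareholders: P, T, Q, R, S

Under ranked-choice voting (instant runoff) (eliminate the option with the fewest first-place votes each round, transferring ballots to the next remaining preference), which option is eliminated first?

S

Round 1: T 73, Q 149, P 63, S 41, R 181. Eliminate S.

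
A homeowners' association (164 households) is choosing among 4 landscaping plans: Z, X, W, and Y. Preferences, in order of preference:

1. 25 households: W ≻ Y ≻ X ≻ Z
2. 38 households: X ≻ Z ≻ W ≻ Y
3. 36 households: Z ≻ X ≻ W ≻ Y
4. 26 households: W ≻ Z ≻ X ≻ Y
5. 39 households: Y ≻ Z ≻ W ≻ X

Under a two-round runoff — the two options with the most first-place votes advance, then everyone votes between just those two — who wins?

W

Round 1 first-place votes: Z 36, X 38, W 51, Y 39.
W and Y advance.
Runoff: W is preferred to Y by 125 voters; Y by 39.
W wins the runoff.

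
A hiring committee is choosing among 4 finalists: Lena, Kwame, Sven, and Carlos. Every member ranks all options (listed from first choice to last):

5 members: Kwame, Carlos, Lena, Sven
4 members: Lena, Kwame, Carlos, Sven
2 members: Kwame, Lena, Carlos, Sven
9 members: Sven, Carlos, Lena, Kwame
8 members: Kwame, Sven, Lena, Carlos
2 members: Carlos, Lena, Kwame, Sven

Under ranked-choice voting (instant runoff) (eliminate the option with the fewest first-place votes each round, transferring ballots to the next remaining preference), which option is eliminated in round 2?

Lena

Round 1: Lena 4, Kwame 15, Sven 9, Carlos 2. Eliminate Carlos.
Round 2: Lena 6, Kwame 15, Sven 9. Eliminate Lena.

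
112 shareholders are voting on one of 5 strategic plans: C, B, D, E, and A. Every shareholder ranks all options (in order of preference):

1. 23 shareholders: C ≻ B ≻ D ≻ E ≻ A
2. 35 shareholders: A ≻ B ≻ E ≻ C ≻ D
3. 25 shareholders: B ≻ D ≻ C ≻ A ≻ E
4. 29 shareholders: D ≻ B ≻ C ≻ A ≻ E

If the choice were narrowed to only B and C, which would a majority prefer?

Voters preferring B to C: 89; preferring C to B: 23.
B wins the head-to-head.

B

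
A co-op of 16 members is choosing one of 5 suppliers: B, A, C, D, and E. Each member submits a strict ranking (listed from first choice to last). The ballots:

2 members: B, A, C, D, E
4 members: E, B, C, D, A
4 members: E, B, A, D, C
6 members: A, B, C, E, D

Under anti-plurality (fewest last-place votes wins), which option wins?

B

Last-place votes: B 0, A 4, C 4, D 6, E 2.
B is ranked last by the fewest voters, so B wins.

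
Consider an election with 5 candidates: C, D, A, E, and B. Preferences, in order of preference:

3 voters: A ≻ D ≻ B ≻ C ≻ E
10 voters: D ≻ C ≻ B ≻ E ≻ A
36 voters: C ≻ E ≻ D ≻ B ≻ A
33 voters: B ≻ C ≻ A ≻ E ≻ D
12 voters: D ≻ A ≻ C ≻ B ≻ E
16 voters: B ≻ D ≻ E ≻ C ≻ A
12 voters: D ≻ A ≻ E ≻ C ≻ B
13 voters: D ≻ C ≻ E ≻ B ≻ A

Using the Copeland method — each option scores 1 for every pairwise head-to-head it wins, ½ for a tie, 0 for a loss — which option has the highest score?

C: beats D, A, E, and B → score 4.
D: beats A and B; loses to C and E → score 2.
A: loses to C, D, E, and B → score 0.
E: beats D and A; loses to C and B → score 2.
B: beats A and E; loses to C and D → score 2.
C has the best pairwise record.

C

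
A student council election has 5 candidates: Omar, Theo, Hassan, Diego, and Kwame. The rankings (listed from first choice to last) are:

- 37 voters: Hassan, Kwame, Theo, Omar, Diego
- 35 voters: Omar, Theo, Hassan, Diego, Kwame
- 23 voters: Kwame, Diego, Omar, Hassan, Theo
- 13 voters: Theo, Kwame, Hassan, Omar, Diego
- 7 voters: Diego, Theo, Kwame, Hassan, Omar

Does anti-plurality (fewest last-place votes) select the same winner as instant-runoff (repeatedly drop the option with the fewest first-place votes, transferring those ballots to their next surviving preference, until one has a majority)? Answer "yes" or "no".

Anti-plurality — last-place votes: Omar 7, Theo 23, Hassan 0, Diego 50, Kwame 35. Winner: Hassan.
Instant-runoff — R1 Omar 35, Theo 13, Hassan 37, Diego 7, Kwame 23 (Diego out); R2 Omar 35, Theo 20, Hassan 37, Kwame 23 (Theo out); R3 Omar 35, Hassan 37, Kwame 43 (Omar out); R4 Hassan 72, Kwame 43 (Hassan winner). Winner: Hassan.
The two methods agree.

yes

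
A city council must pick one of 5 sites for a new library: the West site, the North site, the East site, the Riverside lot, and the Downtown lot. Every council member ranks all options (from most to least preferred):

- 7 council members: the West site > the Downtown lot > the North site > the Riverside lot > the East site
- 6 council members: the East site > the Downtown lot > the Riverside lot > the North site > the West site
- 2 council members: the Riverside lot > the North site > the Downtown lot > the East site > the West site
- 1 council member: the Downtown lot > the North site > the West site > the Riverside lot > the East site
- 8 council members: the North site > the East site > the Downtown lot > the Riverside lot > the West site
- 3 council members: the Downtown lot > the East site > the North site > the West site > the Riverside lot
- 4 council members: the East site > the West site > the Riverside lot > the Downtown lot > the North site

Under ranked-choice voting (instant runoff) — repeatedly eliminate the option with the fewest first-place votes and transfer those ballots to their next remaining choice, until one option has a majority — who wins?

Round 1: the West site 7, the North site 8, the East site 10, the Riverside lot 2, the Downtown lot 4. Eliminate the Riverside lot.
Round 2: the West site 7, the North site 10, the East site 10, the Downtown lot 4. Eliminate the Downtown lot.
Round 3: the West site 7, the North site 11, the East site 13. Eliminate the West site.
Round 4: the North site 18, the East site 13. The North site has a majority.

the North site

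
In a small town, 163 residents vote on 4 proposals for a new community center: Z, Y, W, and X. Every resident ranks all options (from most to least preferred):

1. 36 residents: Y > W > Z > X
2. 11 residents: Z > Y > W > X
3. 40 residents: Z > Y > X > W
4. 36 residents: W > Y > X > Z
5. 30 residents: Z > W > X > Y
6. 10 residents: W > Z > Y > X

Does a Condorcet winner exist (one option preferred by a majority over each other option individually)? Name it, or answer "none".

none

Checking pairwise contests:
W beats Z 82–81.
Z beats Y 91–72.
Y beats W 87–76.
Z beats X 127–36.
Every option loses at least one head-to-head, so there is no Condorcet winner.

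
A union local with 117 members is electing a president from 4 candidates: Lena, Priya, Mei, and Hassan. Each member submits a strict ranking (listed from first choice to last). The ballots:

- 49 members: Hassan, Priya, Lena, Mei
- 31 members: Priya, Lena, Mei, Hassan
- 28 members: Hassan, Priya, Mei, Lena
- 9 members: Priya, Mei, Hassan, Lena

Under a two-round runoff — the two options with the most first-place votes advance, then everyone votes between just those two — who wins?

Hassan

Round 1 first-place votes: Lena 0, Priya 40, Mei 0, Hassan 77.
Hassan and Priya advance.
Runoff: Hassan is preferred to Priya by 77 voters; Priya by 40.
Hassan wins the runoff.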